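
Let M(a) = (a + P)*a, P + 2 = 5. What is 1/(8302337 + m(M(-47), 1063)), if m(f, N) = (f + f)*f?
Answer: 1/16855585 ≈ 5.9328e-8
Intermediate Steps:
P = 3 (P = -2 + 5 = 3)
M(a) = a*(3 + a) (M(a) = (a + 3)*a = (3 + a)*a = a*(3 + a))
m(f, N) = 2*f² (m(f, N) = (2*f)*f = 2*f²)
1/(8302337 + m(M(-47), 1063)) = 1/(8302337 + 2*(-47*(3 - 47))²) = 1/(8302337 + 2*(-47*(-44))²) = 1/(8302337 + 2*2068²) = 1/(8302337 + 2*4276624) = 1/(8302337 + 8553248) = 1/16855585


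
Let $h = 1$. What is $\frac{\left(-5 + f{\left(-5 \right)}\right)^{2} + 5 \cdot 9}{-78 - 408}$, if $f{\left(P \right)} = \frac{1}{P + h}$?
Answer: $- \frac{43}{288} \approx -0.14931$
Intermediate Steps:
$f{\left(P \right)} = \frac{1}{1 + P}$ ($f{\left(P \right)} = \frac{1}{P + 1} = \frac{1}{1 + P}$)
$\frac{\left(-5 + f{\left(-5 \right)}\right)^{2} + 5 \cdot 9}{-78 - 408} = \frac{\left(-5 + \frac{1}{1 - 5}\right)^{2} + 5 \cdot 9}{-78 - 408} = \frac{\left(-5 + \frac{1}{-4}\right)^{2} + 45}{-486} = \left(\left(-5 - \frac{1}{4}\right)^{2} + 45\right) \left(- \frac{1}{486}\right) = \left(\left(- \frac{21}{4}\right)^{2} + 45\right) \left(- \frac{1}{486}\right) = \left(\frac{441}{16} + 45\right) \left(- \frac{1}{486}\right) = \frac{1161}{16} \left(- \frac{1}{486}\right) = - \frac{43}{288}$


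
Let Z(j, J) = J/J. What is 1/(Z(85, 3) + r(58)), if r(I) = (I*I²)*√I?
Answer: -1/2207984167551 + 195112*√58/2207984167551 ≈ 6.7298e-7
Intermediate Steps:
r(I) = I^(7/2) (r(I) = I³*√I = I^(7/2))
Z(j, J) = 1
1/(Z(85, 3) + r(58)) = 1/(1 + 58^(7/2)) = 1/(1 + 195112*√58)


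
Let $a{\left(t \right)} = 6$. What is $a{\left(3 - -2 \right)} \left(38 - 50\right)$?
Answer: $-72$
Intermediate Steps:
$a{\left(3 - -2 \right)} \left(38 - 50\right) = 6 \left(38 - 50\right) = 6 \left(-12\right) = -72$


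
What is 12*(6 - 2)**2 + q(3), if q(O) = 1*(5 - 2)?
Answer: 195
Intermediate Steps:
q(O) = 3 (q(O) = 1*3 = 3)
12*(6 - 2)**2 + q(3) = 12*(6 - 2)**2 + 3 = 12*4**2 + 3 = 12*16 + 3 = 192 + 3 = 195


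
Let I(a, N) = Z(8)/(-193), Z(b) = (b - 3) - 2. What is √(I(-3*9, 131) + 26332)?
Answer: √980840089/193 ≈ 162.27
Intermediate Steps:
Z(b) = -5 + b (Z(b) = (-3 + b) - 2 = -5 + b)
I(a, N) = -3/193 (I(a, N) = (-5 + 8)/(-193) = 3*(-1/193) = -3/193)
√(I(-3*9, 131) + 26332) = √(-3/193 + 26332) = √(5082073/193) = √980840089/193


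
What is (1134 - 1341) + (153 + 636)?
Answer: 582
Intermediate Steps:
(1134 - 1341) + (153 + 636) = -207 + 789 = 582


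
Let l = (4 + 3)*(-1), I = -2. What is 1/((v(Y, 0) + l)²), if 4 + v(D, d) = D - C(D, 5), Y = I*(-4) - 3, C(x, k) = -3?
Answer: ⅑ ≈ 0.11111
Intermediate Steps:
Y = 5 (Y = -2*(-4) - 3 = 8 - 3 = 5)
v(D, d) = -1 + D (v(D, d) = -4 + (D - 1*(-3)) = -4 + (D + 3) = -4 + (3 + D) = -1 + D)
l = -7 (l = 7*(-1) = -7)
1/((v(Y, 0) + l)²) = 1/(((-1 + 5) - 7)²) = 1/((4 - 7)²) = 1/((-3)²) = 1/9 = ⅑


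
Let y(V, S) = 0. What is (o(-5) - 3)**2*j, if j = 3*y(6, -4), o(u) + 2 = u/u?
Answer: 0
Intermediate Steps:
o(u) = -1 (o(u) = -2 + u/u = -2 + 1 = -1)
j = 0 (j = 3*0 = 0)
(o(-5) - 3)**2*j = (-1 - 3)**2*0 = (-4)**2*0 = 16*0 = 0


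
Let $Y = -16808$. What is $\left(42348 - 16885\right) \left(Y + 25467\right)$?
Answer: $220484117$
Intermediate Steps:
$\left(42348 - 16885\right) \left(Y + 25467\right) = \left(42348 - 16885\right) \left(-16808 + 25467\right) = 25463 \cdot 8659 = 220484117$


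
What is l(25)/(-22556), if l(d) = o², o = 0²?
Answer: 0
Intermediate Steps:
o = 0
l(d) = 0 (l(d) = 0² = 0)
l(25)/(-22556) = 0/(-22556) = 0*(-1/22556) = 0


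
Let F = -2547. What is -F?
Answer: 2547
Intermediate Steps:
-F = -1*(-2547) = 2547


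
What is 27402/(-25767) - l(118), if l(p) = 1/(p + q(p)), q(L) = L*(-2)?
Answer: -1069223/1013502 ≈ -1.0550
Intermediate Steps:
q(L) = -2*L
l(p) = -1/p (l(p) = 1/(p - 2*p) = 1/(-p) = -1/p)
27402/(-25767) - l(118) = 27402/(-25767) - (-1)/118 = 27402*(-1/25767) - (-1)/118 = -9134/8589 - 1*(-1/118) = -9134/8589 + 1/118 = -1069223/1013502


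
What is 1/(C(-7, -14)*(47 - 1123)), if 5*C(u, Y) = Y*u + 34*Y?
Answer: 5/406728 ≈ 1.2293e-5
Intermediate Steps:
C(u, Y) = 34*Y/5 + Y*u/5 (C(u, Y) = (Y*u + 34*Y)/5 = (34*Y + Y*u)/5 = 34*Y/5 + Y*u/5)
1/(C(-7, -14)*(47 - 1123)) = 1/(((⅕)*(-14)*(34 - 7))*(47 - 1123)) = 1/(((⅕)*(-14)*27)*(-1076)) = 1/(-378/5*(-1076)) = 1/(406728/5) = 5/406728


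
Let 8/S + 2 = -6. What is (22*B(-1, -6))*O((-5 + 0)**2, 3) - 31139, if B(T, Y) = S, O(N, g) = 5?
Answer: -31249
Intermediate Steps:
S = -1 (S = 8/(-2 - 6) = 8/(-8) = 8*(-1/8) = -1)
B(T, Y) = -1
(22*B(-1, -6))*O((-5 + 0)**2, 3) - 31139 = (22*(-1))*5 - 31139 = -22*5 - 31139 = -110 - 31139 = -31249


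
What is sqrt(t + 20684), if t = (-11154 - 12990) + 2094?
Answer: I*sqrt(1366) ≈ 36.959*I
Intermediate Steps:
t = -22050 (t = -24144 + 2094 = -22050)
sqrt(t + 20684) = sqrt(-22050 + 20684) = sqrt(-1366) = I*sqrt(1366)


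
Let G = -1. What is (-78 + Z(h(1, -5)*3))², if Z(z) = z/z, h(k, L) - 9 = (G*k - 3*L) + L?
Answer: 5929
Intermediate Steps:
h(k, L) = 9 - k - 2*L (h(k, L) = 9 + ((-k - 3*L) + L) = 9 + (-k - 2*L) = 9 - k - 2*L)
Z(z) = 1
(-78 + Z(h(1, -5)*3))² = (-78 + 1)² = (-77)² = 5929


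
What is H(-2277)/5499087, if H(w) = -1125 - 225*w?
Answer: 170400/1833029 ≈ 0.092961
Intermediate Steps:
H(-2277)/5499087 = (-1125 - 225*(-2277))/5499087 = (-1125 + 512325)*(1/5499087) = 511200*(1/5499087) = 170400/1833029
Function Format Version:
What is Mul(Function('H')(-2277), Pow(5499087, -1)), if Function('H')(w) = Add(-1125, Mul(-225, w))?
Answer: Rational(170400, 1833029) ≈ 0.092961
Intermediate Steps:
Mul(Function('H')(-2277), Pow(5499087, -1)) = Mul(Add(-1125, Mul(-225, -2277)), Pow(5499087, -1)) = Mul(Add(-1125, 512325), Rational(1, 5499087)) = Mul(511200, Rational(1, 5499087)) = Rational(170400, 1833029)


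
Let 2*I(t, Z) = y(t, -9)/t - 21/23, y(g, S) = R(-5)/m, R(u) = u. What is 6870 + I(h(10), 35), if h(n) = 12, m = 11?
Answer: 41711753/6072 ≈ 6869.5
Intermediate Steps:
y(g, S) = -5/11
I(t, Z) = -21/46 - 5/(22*t) (I(t, Z) = (-5/(11*t) - 21/23)/2 = (-21/23 - 5/(11*t))/2 = -21/46 - 5/(22*t))
6870 + I(h(10), 35) = 6870 + (1/506)*(-115 - 231*12)/12 = 6870 + (1/506)*(1/12)*(-115 - 2772) = 6870 + (1/506)*(1/12)*(-2887) = 6870 - 2887/6072 = 41711753/6072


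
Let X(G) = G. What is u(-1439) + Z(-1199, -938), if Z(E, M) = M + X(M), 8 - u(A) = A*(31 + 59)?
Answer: 127642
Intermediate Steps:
u(A) = 8 - 90*A (u(A) = 8 - A*(31 + 59) = 8 - A*90 = 8 - 90*A)
Z(E, M) = 2*M (Z(E, M) = M + M = 2*M)
u(-1439) + Z(-1199, -938) = (8 - 90*(-1439)) + 2*(-938) = (8 + 129510) - 1876 = 129518 - 1876 = 127642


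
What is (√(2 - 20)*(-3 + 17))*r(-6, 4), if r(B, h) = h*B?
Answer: -1008*I*√2 ≈ -1425.5*I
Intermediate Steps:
r(B, h) = B*h
(√(2 - 20)*(-3 + 17))*r(-6, 4) = (√(2 - 20)*(-3 + 17))*(-6*4) = (√(-18)*14)*(-24) = ((3*I*√2)*14)*(-24) = (42*I*√2)*(-24) = -1008*I*√2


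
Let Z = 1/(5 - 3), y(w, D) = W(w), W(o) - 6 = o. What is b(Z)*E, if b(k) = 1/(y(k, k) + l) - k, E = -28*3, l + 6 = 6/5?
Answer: -126/17 ≈ -7.4118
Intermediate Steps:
W(o) = 6 + o
y(w, D) = 6 + w
l = -24/5 (l = -6 + 6/5 = -24/5 ≈ -4.8000)
E = -84
Z = 1/2 ≈ 0.50000
b(k) = 1/(6/5 + k) - k (b(k) = 1/((6 + k) - 24/5) - k = 1/(6/5 + k) - k)
b(Z)*E = ((5 - 6*1/2 - 5*(1/2)**2)/(6 + 5*(1/2)))*(-84) = ((5 - 3 - 5*1/4)/(6 + 5/2))*(-84) = ((5 - 3 - 5/4)/(17/2))*(-84) = ((2/17)*(3/4))*(-84) = (3/34)*(-84) = -126/17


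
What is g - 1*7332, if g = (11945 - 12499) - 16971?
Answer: -24857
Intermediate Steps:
g = -17525 (g = -554 - 16971 = -17525)
g - 1*7332 = -17525 - 1*7332 = -17525 - 7332 = -24857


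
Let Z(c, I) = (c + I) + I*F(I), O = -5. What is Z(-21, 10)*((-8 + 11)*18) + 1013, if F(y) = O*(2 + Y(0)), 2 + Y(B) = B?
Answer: 419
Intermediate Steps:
Y(B) = -2 + B
F(y) = 0 (F(y) = -5*(2 + (-2 + 0)) = -5*(2 - 2) = -5*0 = 0)
Z(c, I) = I + c (Z(c, I) = (c + I) + I*0 = (I + c) + 0 = I + c)
Z(-21, 10)*((-8 + 11)*18) + 1013 = (10 - 21)*((-8 + 11)*18) + 1013 = -33*18 + 1013 = -11*54 + 1013 = -594 + 1013 = 419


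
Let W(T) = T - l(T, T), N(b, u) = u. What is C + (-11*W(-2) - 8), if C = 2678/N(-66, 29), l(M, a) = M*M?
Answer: 4360/29 ≈ 150.34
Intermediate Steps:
l(M, a) = M**2
W(T) = T - T**2
C = 2678/29 ≈ 92.345
C + (-11*W(-2) - 8) = 2678/29 + (-(-22)*(1 - 1*(-2)) - 8) = 2678/29 + (-(-22)*(1 + 2) - 8) = 2678/29 + (-(-22)*3 - 8) = 2678/29 + (-11*(-6) - 8) = 2678/29 + (66 - 8) = 2678/29 + 58 = 4360/29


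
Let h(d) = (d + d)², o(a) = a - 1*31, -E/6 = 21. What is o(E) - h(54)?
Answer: -11821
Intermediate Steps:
E = -126 (E = -6*21 = -126)
o(a) = -31 + a (o(a) = a - 31 = -31 + a)
h(d) = 4*d² (h(d) = (2*d)² = 4*d²)
o(E) - h(54) = (-31 - 126) - 4*54² = -157 - 4*2916 = -157 - 1*11664 = -157 - 11664 = -11821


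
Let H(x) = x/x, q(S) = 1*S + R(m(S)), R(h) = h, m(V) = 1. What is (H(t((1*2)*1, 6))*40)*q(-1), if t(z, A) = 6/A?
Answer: 0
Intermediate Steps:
q(S) = 1 + S (q(S) = 1*S + 1 = S + 1 = 1 + S)
H(x) = 1
(H(t((1*2)*1, 6))*40)*q(-1) = (1*40)*(1 - 1) = 40*0 = 0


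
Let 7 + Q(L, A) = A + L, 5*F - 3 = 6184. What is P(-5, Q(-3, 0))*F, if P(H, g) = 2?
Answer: 12374/5 ≈ 2474.8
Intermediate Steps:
F = 6187/5 (F = 3/5 + (1/5)*6184 = 3/5 + 6184/5 = 6187/5 ≈ 1237.4)
Q(L, A) = -7 + A + L (Q(L, A) = -7 + (A + L) = -7 + A + L)
P(-5, Q(-3, 0))*F = 2*(6187/5) = 12374/5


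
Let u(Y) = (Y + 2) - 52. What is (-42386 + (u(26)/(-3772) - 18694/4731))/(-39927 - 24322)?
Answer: 189115660594/286636183917 ≈ 0.65978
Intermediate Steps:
u(Y) = -50 + Y (u(Y) = (2 + Y) - 52 = -50 + Y)
(-42386 + (u(26)/(-3772) - 18694/4731))/(-39927 - 24322) = (-42386 + ((-50 + 26)/(-3772) - 18694/4731))/(-39927 - 24322) = (-42386 + (-24*(-1/3772) - 18694*1/4731))/(-64249) = (-42386 + (6/943 - 18694/4731))*(-1/64249) = (-42386 - 17600056/4461333)*(-1/64249) = -189115660594/4461333*(-1/64249) = 189115660594/286636183917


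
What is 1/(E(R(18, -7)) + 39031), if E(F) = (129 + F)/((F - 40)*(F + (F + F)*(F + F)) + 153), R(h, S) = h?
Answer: 9585/374112086 ≈ 2.5621e-5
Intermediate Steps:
E(F) = (129 + F)/(153 + (-40 + F)*(F + 4*F²)) (E(F) = (129 + F)/((-40 + F)*(F + (2*F)*(2*F)) + 153) = (129 + F)/((-40 + F)*(F + 4*F²) + 153) = (129 + F)/(153 + (-40 + F)*(F + 4*F²)))
1/(E(R(18, -7)) + 39031) = 1/((129 + 18)/(153 - 159*18² - 40*18 + 4*18³) + 39031) = 1/(147/(153 - 159*324 - 720 + 4*5832) + 39031) = 1/(147/(153 - 51516 - 720 + 23328) + 39031) = 1/(147/(-28755) + 39031) = 1/(-1/28755*147 + 39031) = 1/(-49/9585 + 39031) = 1/(374112086/9585) = 9585/374112086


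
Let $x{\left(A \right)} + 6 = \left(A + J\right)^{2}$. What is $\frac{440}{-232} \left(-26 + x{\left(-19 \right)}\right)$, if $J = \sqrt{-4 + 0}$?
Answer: $- \frac{17875}{29} + \frac{4180 i}{29} \approx -616.38 + 144.14 i$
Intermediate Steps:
$J = 2 i$ ($J = \sqrt{-4} = 2 i \approx 2.0 i$)
$x{\left(A \right)} = -6 + \left(A + 2 i\right)^{2}$
$\frac{440}{-232} \left(-26 + x{\left(-19 \right)}\right) = \frac{440}{-232} \left(-26 - \left(6 - \left(-19 + 2 i\right)^{2}\right)\right) = 440 \left(- \frac{1}{232}\right) \left(-32 + \left(-19 + 2 i\right)^{2}\right) = - \frac{55 \left(-32 + \left(-19 + 2 i\right)^{2}\right)}{29} = \frac{1760}{29} - \frac{55 \left(-19 + 2 i\right)^{2}}{29}$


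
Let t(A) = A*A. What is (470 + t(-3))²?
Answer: 229441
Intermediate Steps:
t(A) = A²
(470 + t(-3))² = (470 + (-3)²)² = (470 + 9)² = 479² = 229441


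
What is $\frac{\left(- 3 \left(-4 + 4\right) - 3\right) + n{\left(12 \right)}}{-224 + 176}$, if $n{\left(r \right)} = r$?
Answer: $- \frac{3}{16} \approx -0.1875$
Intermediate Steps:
$\frac{\left(- 3 \left(-4 + 4\right) - 3\right) + n{\left(12 \right)}}{-224 + 176} = \frac{\left(- 3 \left(-4 + 4\right) - 3\right) + 12}{-224 + 176} = \frac{\left(\left(-3\right) 0 - 3\right) + 12}{-48} = \left(\left(0 - 3\right) + 12\right) \left(- \frac{1}{48}\right) = \left(-3 + 12\right) \left(- \frac{1}{48}\right) = 9 \left(- \frac{1}{48}\right) = - \frac{3}{16}$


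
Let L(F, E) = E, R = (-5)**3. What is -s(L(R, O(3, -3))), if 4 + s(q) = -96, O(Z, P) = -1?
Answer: 100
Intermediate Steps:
R = -125
s(q) = -100 (s(q) = -4 - 96 = -100)
-s(L(R, O(3, -3))) = -1*(-100) = 100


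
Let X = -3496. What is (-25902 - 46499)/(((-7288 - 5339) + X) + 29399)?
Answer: -72401/13276 ≈ -5.4535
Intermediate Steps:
(-25902 - 46499)/(((-7288 - 5339) + X) + 29399) = (-25902 - 46499)/(((-7288 - 5339) - 3496) + 29399) = -72401/((-12627 - 3496) + 29399) = -72401/(-16123 + 29399) = -72401/13276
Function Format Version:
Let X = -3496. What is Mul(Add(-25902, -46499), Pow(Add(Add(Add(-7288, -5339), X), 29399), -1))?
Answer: Rational(-72401, 13276) ≈ -5.4535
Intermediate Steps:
Mul(Add(-25902, -46499), Pow(Add(Add(Add(-7288, -5339), X), 29399), -1)) = Mul(Add(-25902, -46499), Pow(Add(Add(Add(-7288, -5339), -3496), 29399), -1)) = Mul(-72401, Pow(Add(Add(-12627, -3496), 29399), -1)) = Mul(-72401, Pow(Add(-16123, 29399), -1)) = Mul(-72401, Pow(13276, -1)) = Mul(-72401, Rational(1, 13276)) = Rational(-72401, 13276)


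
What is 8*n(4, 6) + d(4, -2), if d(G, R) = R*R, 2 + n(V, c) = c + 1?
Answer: 44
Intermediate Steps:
n(V, c) = -1 + c (n(V, c) = -2 + (c + 1) = -2 + (1 + c) = -1 + c)
d(G, R) = R²
8*n(4, 6) + d(4, -2) = 8*(-1 + 6) + (-2)² = 8*5 + 4 = 40 + 4 = 44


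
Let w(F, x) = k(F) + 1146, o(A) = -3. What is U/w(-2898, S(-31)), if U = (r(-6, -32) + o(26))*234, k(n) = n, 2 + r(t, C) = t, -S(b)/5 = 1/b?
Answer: 429/292 ≈ 1.4692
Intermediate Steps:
S(b) = -5/b
r(t, C) = -2 + t
w(F, x) = 1146 + F (w(F, x) = F + 1146 = 1146 + F)
U = -2574 (U = ((-2 - 6) - 3)*234 = (-8 - 3)*234 = -11*234 = -2574)
U/w(-2898, S(-31)) = -2574/(1146 - 2898) = -2574/(-1752) = -2574*(-1/1752) = 429/292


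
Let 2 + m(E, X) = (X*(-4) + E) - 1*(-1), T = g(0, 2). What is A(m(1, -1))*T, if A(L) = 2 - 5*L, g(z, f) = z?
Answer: 0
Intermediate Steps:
T = 0
m(E, X) = -1 + E - 4*X (m(E, X) = -2 + ((X*(-4) + E) - 1*(-1)) = -2 + ((-4*X + E) + 1) = -2 + ((E - 4*X) + 1) = -2 + (1 + E - 4*X) = -1 + E - 4*X)
A(m(1, -1))*T = (2 - 5*(-1 + 1 - 4*(-1)))*0 = (2 - 5*(-1 + 1 + 4))*0 = (2 - 5*4)*0 = (2 - 20)*0 = -18*0 = 0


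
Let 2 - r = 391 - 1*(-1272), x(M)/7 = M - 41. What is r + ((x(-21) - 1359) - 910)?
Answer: -4364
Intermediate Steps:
x(M) = -287 + 7*M (x(M) = 7*(M - 41) = 7*(-41 + M) = -287 + 7*M)
r = -1661 (r = 2 - (391 - 1*(-1272)) = 2 - (391 + 1272) = 2 - 1*1663 = 2 - 1663 = -1661)
r + ((x(-21) - 1359) - 910) = -1661 + (((-287 + 7*(-21)) - 1359) - 910) = -1661 + (((-287 - 147) - 1359) - 910) = -1661 + ((-434 - 1359) - 910) = -1661 + (-1793 - 910) = -1661 - 2703 = -4364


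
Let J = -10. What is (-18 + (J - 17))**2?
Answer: 2025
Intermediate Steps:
(-18 + (J - 17))**2 = (-18 + (-10 - 17))**2 = (-18 - 27)**2 = (-45)**2 = 2025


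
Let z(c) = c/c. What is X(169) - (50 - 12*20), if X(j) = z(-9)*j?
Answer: 359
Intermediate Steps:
z(c) = 1
X(j) = j (X(j) = 1*j = j)
X(169) - (50 - 12*20) = 169 - (50 - 12*20) = 169 - (50 - 240) = 169 - 1*(-190) = 169 + 190 = 359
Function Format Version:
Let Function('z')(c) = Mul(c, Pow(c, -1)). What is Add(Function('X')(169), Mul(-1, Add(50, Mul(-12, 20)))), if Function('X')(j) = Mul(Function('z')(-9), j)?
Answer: 359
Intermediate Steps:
Function('z')(c) = 1
Function('X')(j) = j (Function('X')(j) = Mul(1, j) = j)
Add(Function('X')(169), Mul(-1, Add(50, Mul(-12, 20)))) = Add(169, Mul(-1, Add(50, Mul(-12, 20)))) = Add(169, Mul(-1, Add(50, -240))) = Add(169, Mul(-1, -190)) = Add(169, 190) = 359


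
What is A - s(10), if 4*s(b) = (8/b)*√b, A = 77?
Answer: 77 - √10/5 ≈ 76.368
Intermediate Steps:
s(b) = 2/√b (s(b) = ((8/b)*√b)/4 = (8/√b)/4 = 2/√b)
A - s(10) = 77 - 2/√10 = 77 - 2*√10/10 = 77 - √10/5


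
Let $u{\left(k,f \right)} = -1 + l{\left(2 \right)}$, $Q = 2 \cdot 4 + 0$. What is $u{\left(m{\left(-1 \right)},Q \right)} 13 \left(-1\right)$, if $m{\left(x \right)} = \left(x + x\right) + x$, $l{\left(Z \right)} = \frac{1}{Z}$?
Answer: $\frac{13}{2} \approx 6.5$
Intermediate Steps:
$m{\left(x \right)} = 3 x$ ($m{\left(x \right)} = 2 x + x = 3 x$)
$Q = 8$ ($Q = 8 + 0 = 8$)
$u{\left(k,f \right)} = - \frac{1}{2}$ ($u{\left(k,f \right)} = -1 + \frac{1}{2} = - \frac{1}{2}$)
$u{\left(m{\left(-1 \right)},Q \right)} 13 \left(-1\right) = - \frac{13 \left(-1\right)}{2} = \left(- \frac{1}{2}\right) \left(-13\right) = \frac{13}{2}$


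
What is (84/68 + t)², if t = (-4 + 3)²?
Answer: 1444/289 ≈ 4.9965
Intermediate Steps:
t = 1 (t = (-1)² = 1)
(84/68 + t)² = (84/68 + 1)² = (84*(1/68) + 1)² = (21/17 + 1)² = (38/17)² = 1444/289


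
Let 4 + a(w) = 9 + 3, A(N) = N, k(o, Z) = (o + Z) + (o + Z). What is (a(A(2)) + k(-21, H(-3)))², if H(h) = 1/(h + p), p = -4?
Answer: 57600/49 ≈ 1175.5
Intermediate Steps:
H(h) = 1/(-4 + h) (H(h) = 1/(h - 4) = 1/(-4 + h))
k(o, Z) = 2*Z + 2*o (k(o, Z) = (Z + o) + (Z + o) = 2*Z + 2*o)
a(w) = 8 (a(w) = -4 + (9 + 3) = -4 + 12 = 8)
(a(A(2)) + k(-21, H(-3)))² = (8 + (2/(-4 - 3) + 2*(-21)))² = (8 + (2/(-7) - 42))² = (8 + (2*(-⅐) - 42))² = (8 + (-2/7 - 42))² = (8 - 296/7)² = (-240/7)² = 57600/49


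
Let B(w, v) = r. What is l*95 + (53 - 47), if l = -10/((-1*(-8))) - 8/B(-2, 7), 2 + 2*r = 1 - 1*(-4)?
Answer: -7433/12 ≈ -619.42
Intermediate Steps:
r = 3/2 (r = -1 + (1 - 1*(-4))/2 = -1 + (1 + 4)/2 = -1 + (½)*5 = -1 + 5/2 = 3/2 ≈ 1.5000)
B(w, v) = 3/2
l = -79/12 (l = -10/((-1*(-8))) - 8/3/2 = -10/8 - 8*⅔ = -10*⅛ - 16/3 = -5/4 - 16/3 = -79/12 ≈ -6.5833)
l*95 + (53 - 47) = -79/12*95 + (53 - 47) = -7505/12 + 6 = -7433/12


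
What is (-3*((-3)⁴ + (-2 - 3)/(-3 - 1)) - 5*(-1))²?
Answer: 935089/16 ≈ 58443.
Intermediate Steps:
(-3*((-3)⁴ + (-2 - 3)/(-3 - 1)) - 5*(-1))² = (-3*(81 - 5/(-4)) + 5)² = (-3*(81 - 5*(-¼)) + 5)² = (-3*(81 + 5/4) + 5)² = (-3*329/4 + 5)² = (-987/4 + 5)² = (-967/4)² = 935089/16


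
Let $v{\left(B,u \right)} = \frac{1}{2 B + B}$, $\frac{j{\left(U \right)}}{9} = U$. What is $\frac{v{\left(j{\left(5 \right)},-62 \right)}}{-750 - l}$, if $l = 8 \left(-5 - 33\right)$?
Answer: $- \frac{1}{60210} \approx -1.6609 \cdot 10^{-5}$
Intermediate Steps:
$j{\left(U \right)} = 9 U$
$l = -304$ ($l = 8 \left(-38\right) = -304$)
$v{\left(B,u \right)} = \frac{1}{3 B}$
$\frac{v{\left(j{\left(5 \right)},-62 \right)}}{-750 - l} = \frac{\frac{1}{3} \frac{1}{9 \cdot 5}}{-750 - -304} = \frac{\frac{1}{3} \cdot \frac{1}{45}}{-750 + 304} = \frac{\frac{1}{3} \cdot \frac{1}{45}}{-446} = \frac{1}{135} \left(- \frac{1}{446}\right) = - \frac{1}{60210}$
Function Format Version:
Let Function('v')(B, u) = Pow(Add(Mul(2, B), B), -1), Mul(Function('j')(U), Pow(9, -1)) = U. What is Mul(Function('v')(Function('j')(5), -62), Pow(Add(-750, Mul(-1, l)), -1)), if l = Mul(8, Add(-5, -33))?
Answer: Rational(-1, 60210) ≈ -1.6609e-5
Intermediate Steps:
Function('j')(U) = Mul(9, U)
l = -304 (l = Mul(8, -38) = -304)
Function('v')(B, u) = Mul(Rational(1, 3), Pow(B, -1)) (Function('v')(B, u) = Pow(Mul(3, B), -1) = Mul(Rational(1, 3), Pow(B, -1)))
Mul(Function('v')(Function('j')(5), -62), Pow(Add(-750, Mul(-1, l)), -1)) = Mul(Mul(Rational(1, 3), Pow(Mul(9, 5), -1)), Pow(Add(-750, Mul(-1, -304)), -1)) = Mul(Mul(Rational(1, 3), Pow(45, -1)), Pow(Add(-750, 304), -1)) = Mul(Mul(Rational(1, 3), Rational(1, 45)), Pow(-446, -1)) = Mul(Rational(1, 135), Rational(-1, 446)) = Rational(-1, 60210)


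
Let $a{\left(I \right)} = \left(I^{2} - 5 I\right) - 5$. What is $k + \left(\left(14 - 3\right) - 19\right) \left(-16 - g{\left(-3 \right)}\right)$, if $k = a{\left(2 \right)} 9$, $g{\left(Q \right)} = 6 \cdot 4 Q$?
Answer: $-547$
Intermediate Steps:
$g{\left(Q \right)} = 24 Q$
$a{\left(I \right)} = -5 + I^{2} - 5 I$
$k = -99$ ($k = \left(-5 + 2^{2} - 10\right) 9 = \left(-5 + 4 - 10\right) 9 = \left(-11\right) 9 = -99$)
$k + \left(\left(14 - 3\right) - 19\right) \left(-16 - g{\left(-3 \right)}\right) = -99 + \left(\left(14 - 3\right) - 19\right) \left(-16 - 24 \left(-3\right)\right) = -99 + \left(11 - 19\right) \left(-16 - -72\right) = -99 - 8 \left(-16 + 72\right) = -99 - 448 = -547$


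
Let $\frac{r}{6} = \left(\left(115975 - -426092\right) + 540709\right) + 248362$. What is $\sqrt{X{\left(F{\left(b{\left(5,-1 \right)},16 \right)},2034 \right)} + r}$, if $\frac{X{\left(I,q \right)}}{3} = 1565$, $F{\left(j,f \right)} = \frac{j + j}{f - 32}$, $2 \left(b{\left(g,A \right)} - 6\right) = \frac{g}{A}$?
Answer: $3 \sqrt{887947} \approx 2826.9$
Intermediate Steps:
$b{\left(g,A \right)} = 6 + \frac{g}{2 A}$ ($b{\left(g,A \right)} = 6 + \frac{g \frac{1}{A}}{2} = 6 + \frac{g}{2 A}$)
$F{\left(j,f \right)} = \frac{2 j}{-32 + f}$
$X{\left(I,q \right)} = 4695$ ($X{\left(I,q \right)} = 3 \cdot 1565 = 4695$)
$r = 7986828$ ($r = 6 \left(\left(\left(115975 - -426092\right) + 540709\right) + 248362\right) = 6 \left(\left(\left(115975 + 426092\right) + 540709\right) + 248362\right) = 6 \left(\left(542067 + 540709\right) + 248362\right) = 6 \left(1082776 + 248362\right) = 6 \cdot 1331138 = 7986828$)
$\sqrt{X{\left(F{\left(b{\left(5,-1 \right)},16 \right)},2034 \right)} + r} = \sqrt{4695 + 7986828} = \sqrt{7991523} = 3 \sqrt{887947}$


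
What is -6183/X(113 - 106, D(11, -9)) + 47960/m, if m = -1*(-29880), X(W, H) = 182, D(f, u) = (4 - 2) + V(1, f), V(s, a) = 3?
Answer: -4400483/135954 ≈ -32.367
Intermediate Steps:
D(f, u) = 5 (D(f, u) = (4 - 2) + 3 = 2 + 3 = 5)
m = 29880
-6183/X(113 - 106, D(11, -9)) + 47960/m = -6183/182 + 47960/29880 = -6183*1/182 + 47960*(1/29880) = -6183/182 + 1199/747 = -4400483/135954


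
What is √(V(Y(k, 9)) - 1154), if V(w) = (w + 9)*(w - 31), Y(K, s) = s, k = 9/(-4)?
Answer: 5*I*√62 ≈ 39.37*I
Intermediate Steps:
k = -9/4 (k = 9*(-¼) = -9/4 ≈ -2.2500)
V(w) = (-31 + w)*(9 + w) (V(w) = (9 + w)*(-31 + w) = (-31 + w)*(9 + w))
√(V(Y(k, 9)) - 1154) = √((-279 + 9² - 22*9) - 1154) = √((-279 + 81 - 198) - 1154) = √(-396 - 1154) = √(-1550) = 5*I*√62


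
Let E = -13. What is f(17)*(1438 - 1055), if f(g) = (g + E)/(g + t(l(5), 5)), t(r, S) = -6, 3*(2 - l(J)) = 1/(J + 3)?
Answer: 1532/11 ≈ 139.27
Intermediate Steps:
l(J) = 2 - 1/(3*(3 + J)) (l(J) = 2 - 1/(3*(J + 3)) = 2 - 1/(3*(3 + J)))
f(g) = (-13 + g)/(-6 + g) (f(g) = (g - 13)/(g - 6) = (-13 + g)/(-6 + g))
f(17)*(1438 - 1055) = ((-13 + 17)/(-6 + 17))*(1438 - 1055) = (4/11)*383 = 1532/11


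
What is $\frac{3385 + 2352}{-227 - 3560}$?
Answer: $- \frac{5737}{3787} \approx -1.5149$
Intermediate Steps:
$\frac{3385 + 2352}{-227 - 3560} = \frac{5737}{-3787} = 5737 \left(- \frac{1}{3787}\right) = - \frac{5737}{3787}$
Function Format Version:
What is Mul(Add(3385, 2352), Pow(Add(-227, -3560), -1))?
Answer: Rational(-5737, 3787) ≈ -1.5149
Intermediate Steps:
Mul(Add(3385, 2352), Pow(Add(-227, -3560), -1)) = Mul(5737, Pow(-3787, -1)) = Mul(5737, Rational(-1, 3787)) = Rational(-5737, 3787)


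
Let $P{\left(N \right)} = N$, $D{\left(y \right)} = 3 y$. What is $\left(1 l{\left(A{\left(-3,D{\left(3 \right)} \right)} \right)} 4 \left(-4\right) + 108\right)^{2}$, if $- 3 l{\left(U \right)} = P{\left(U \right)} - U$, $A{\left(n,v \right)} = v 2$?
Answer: $11664$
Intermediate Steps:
$A{\left(n,v \right)} = 2 v$
$l{\left(U \right)} = 0$ ($l{\left(U \right)} = - \frac{U - U}{3} = \left(- \frac{1}{3}\right) 0 = 0$)
$\left(1 l{\left(A{\left(-3,D{\left(3 \right)} \right)} \right)} 4 \left(-4\right) + 108\right)^{2} = \left(1 \cdot 0 \cdot 4 \left(-4\right) + 108\right)^{2} = \left(1 \cdot 0 \left(-4\right) + 108\right)^{2} = \left(0 \left(-4\right) + 108\right)^{2} = \left(0 + 108\right)^{2} = 108^{2} = 11664$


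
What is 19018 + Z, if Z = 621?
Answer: 19639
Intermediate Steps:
19018 + Z = 19018 + 621 = 19639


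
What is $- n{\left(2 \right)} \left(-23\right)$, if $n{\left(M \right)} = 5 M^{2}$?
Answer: $460$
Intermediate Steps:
$- n{\left(2 \right)} \left(-23\right) = - 5 \cdot 2^{2} \left(-23\right) = - 5 \cdot 4 \left(-23\right) = - 20 \left(-23\right) = \left(-1\right) \left(-460\right) = 460$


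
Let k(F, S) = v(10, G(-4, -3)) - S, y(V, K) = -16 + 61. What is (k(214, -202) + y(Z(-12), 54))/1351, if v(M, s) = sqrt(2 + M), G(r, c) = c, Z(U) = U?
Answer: 247/1351 + 2*sqrt(3)/1351 ≈ 0.18539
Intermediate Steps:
y(V, K) = 45
k(F, S) = -S + 2*sqrt(3) (k(F, S) = sqrt(2 + 10) - S = sqrt(12) - S = 2*sqrt(3) - S = -S + 2*sqrt(3))
(k(214, -202) + y(Z(-12), 54))/1351 = ((-1*(-202) + 2*sqrt(3)) + 45)/1351 = ((202 + 2*sqrt(3)) + 45)*(1/1351) = (247 + 2*sqrt(3))*(1/1351) = 247/1351 + 2*sqrt(3)/1351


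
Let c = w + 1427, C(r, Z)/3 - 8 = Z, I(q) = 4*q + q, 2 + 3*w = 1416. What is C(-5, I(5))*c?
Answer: 187935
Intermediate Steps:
w = 1414/3 (w = -2/3 + (1/3)*1416 = -2/3 + 472 = 1414/3 ≈ 471.33)
I(q) = 5*q
C(r, Z) = 24 + 3*Z
c = 5695/3 (c = 1414/3 + 1427 = 5695/3 ≈ 1898.3)
C(-5, I(5))*c = (24 + 3*(5*5))*(5695/3) = (24 + 3*25)*(5695/3) = (24 + 75)*(5695/3) = 99*(5695/3) = 187935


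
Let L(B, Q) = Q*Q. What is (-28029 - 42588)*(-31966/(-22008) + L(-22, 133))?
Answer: -4582236830321/3668 ≈ -1.2492e+9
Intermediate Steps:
L(B, Q) = Q²
(-28029 - 42588)*(-31966/(-22008) + L(-22, 133)) = (-28029 - 42588)*(-31966/(-22008) + 133²) = -70617*(-31966*(-1/22008) + 17689) = -70617*(15983/11004 + 17689) = -70617*194665739/11004 = -4582236830321/3668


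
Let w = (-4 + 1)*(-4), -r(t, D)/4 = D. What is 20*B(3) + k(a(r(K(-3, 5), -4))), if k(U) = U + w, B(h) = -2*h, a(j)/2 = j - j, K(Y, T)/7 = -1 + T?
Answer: -108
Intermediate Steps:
K(Y, T) = -7 + 7*T (K(Y, T) = 7*(-1 + T) = -7 + 7*T)
r(t, D) = -4*D
a(j) = 0 (a(j) = 2*(j - j) = 2*0 = 0)
w = 12 (w = -3*(-4) = 12)
k(U) = 12 + U (k(U) = U + 12 = 12 + U)
20*B(3) + k(a(r(K(-3, 5), -4))) = 20*(-2*3) + (12 + 0) = 20*(-6) + 12 = -120 + 12 = -108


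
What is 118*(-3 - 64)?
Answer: -7906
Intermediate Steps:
118*(-3 - 64) = 118*(-67) = -7906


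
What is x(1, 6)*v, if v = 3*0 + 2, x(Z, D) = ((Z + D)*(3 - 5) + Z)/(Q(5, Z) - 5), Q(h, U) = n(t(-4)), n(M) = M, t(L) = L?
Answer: 26/9 ≈ 2.8889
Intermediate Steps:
Q(h, U) = -4
x(Z, D) = Z/9 + 2*D/9 (x(Z, D) = ((Z + D)*(3 - 5) + Z)/(-4 - 5) = ((D + Z)*(-2) + Z)/(-9) = ((-2*D - 2*Z) + Z)*(-1/9) = (-Z - 2*D)*(-1/9) = Z/9 + 2*D/9)
v = 2 (v = 0 + 2 = 2)
x(1, 6)*v = ((1/9)*1 + (2/9)*6)*2 = (1/9 + 4/3)*2 = (13/9)*2 = 26/9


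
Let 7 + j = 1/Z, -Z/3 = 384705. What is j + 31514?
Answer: 36362701304/1154115 ≈ 31507.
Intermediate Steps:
Z = -1154115 (Z = -3*384705 = -1154115)
j = -8078806/1154115 (j = -7 + 1/(-1154115) = -7 - 1/1154115 = -8078806/1154115 ≈ -7.0000)
j + 31514 = -8078806/1154115 + 31514 = 36362701304/1154115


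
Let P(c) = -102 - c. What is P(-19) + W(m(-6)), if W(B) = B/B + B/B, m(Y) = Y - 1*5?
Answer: -81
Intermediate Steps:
m(Y) = -5 + Y (m(Y) = Y - 5 = -5 + Y)
W(B) = 2 (W(B) = 1 + 1 = 2)
P(-19) + W(m(-6)) = (-102 - 1*(-19)) + 2 = (-102 + 19) + 2 = -83 + 2 = -81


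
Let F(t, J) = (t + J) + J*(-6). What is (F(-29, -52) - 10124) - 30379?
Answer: -40272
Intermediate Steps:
F(t, J) = t - 5*J (F(t, J) = (J + t) - 6*J = t - 5*J)
(F(-29, -52) - 10124) - 30379 = ((-29 - 5*(-52)) - 10124) - 30379 = ((-29 + 260) - 10124) - 30379 = (231 - 10124) - 30379 = -9893 - 30379 = -40272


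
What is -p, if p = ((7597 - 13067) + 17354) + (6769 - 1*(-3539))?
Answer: -22192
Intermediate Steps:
p = 22192 (p = (-5470 + 17354) + (6769 + 3539) = 11884 + 10308 = 22192)
-p = -1*22192 = -22192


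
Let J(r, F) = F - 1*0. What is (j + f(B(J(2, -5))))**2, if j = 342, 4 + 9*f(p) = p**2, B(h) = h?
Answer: 1067089/9 ≈ 1.1857e+5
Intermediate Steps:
J(r, F) = F (J(r, F) = F + 0 = F)
f(p) = -4/9 + p**2/9
(j + f(B(J(2, -5))))**2 = (342 + (-4/9 + (1/9)*(-5)**2))**2 = (342 + (-4/9 + (1/9)*25))**2 = (342 + (-4/9 + 25/9))**2 = (342 + 7/3)**2 = (1033/3)**2 = 1067089/9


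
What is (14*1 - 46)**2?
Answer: 1024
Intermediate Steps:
(14*1 - 46)**2 = (14 - 46)**2 = (-32)**2 = 1024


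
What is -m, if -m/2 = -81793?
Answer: -163586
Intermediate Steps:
m = 163586 (m = -2*(-81793) = 163586)
-m = -1*163586 = -163586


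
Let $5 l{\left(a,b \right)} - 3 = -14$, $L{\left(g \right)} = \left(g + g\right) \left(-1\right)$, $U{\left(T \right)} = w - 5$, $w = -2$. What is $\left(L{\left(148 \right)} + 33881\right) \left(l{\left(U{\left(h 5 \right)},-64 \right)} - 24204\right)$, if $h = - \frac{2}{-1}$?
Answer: $-812965227$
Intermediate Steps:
$h = 2$ ($h = \left(-2\right) \left(-1\right) = 2$)
$U{\left(T \right)} = -7$ ($U{\left(T \right)} = -2 - 5 = -7$)
$L{\left(g \right)} = - 2 g$ ($L{\left(g \right)} = 2 g \left(-1\right) = - 2 g$)
$l{\left(a,b \right)} = - \frac{11}{5}$ ($l{\left(a,b \right)} = \frac{3}{5} + \frac{1}{5} \left(-14\right) = \frac{3}{5} - \frac{14}{5} = - \frac{11}{5}$)
$\left(L{\left(148 \right)} + 33881\right) \left(l{\left(U{\left(h 5 \right)},-64 \right)} - 24204\right) = \left(\left(-2\right) 148 + 33881\right) \left(- \frac{11}{5} - 24204\right) = \left(-296 + 33881\right) \left(- \frac{121031}{5}\right) = 33585 \left(- \frac{121031}{5}\right) = -812965227$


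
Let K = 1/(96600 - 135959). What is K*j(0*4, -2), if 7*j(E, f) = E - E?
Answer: 0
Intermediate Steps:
j(E, f) = 0 (j(E, f) = (E - E)/7 = (1/7)*0 = 0)
K = -1/39359 (K = 1/(-39359) = -1/39359 ≈ -2.5407e-5)
K*j(0*4, -2) = -1/39359*0 = 0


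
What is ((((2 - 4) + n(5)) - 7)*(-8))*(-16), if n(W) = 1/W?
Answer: -5632/5 ≈ -1126.4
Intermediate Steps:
((((2 - 4) + n(5)) - 7)*(-8))*(-16) = ((((2 - 4) + 1/5) - 7)*(-8))*(-16) = (((-2 + ⅕) - 7)*(-8))*(-16) = ((-9/5 - 7)*(-8))*(-16) = -44/5*(-8)*(-16) = (352/5)*(-16) = -5632/5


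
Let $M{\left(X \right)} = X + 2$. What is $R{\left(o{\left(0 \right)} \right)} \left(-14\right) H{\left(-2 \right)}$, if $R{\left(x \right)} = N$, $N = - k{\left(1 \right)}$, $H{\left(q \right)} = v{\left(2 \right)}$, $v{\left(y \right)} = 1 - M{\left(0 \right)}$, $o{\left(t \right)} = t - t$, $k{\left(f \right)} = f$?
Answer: $-14$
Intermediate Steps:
$o{\left(t \right)} = 0$
$M{\left(X \right)} = 2 + X$
$v{\left(y \right)} = -1$ ($v{\left(y \right)} = 1 - \left(2 + 0\right) = 1 - 2 = -1$)
$H{\left(q \right)} = -1$
$N = -1$ ($N = \left(-1\right) 1 = -1$)
$R{\left(x \right)} = -1$
$R{\left(o{\left(0 \right)} \right)} \left(-14\right) H{\left(-2 \right)} = \left(-1\right) \left(-14\right) \left(-1\right) = 14 \left(-1\right) = -14$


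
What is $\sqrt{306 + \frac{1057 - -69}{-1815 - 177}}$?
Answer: $\frac{\sqrt{75749037}}{498} \approx 17.477$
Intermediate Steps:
$\sqrt{306 + \frac{1057 - -69}{-1815 - 177}} = \sqrt{306 + \frac{1057 + 69}{-1992}} = \sqrt{306 + 1126 \left(- \frac{1}{1992}\right)} = \sqrt{306 - \frac{563}{996}} = \sqrt{\frac{304213}{996}} = \frac{\sqrt{75749037}}{498}$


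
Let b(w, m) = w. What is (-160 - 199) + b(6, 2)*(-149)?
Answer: -1253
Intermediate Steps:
(-160 - 199) + b(6, 2)*(-149) = (-160 - 199) + 6*(-149) = -359 - 894 = -1253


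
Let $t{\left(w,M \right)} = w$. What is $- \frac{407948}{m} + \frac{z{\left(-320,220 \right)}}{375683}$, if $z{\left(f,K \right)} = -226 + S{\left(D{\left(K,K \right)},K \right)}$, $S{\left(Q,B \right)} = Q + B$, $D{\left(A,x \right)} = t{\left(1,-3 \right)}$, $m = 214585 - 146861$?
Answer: $- \frac{38314866776}{6360688873} \approx -6.0237$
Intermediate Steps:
$m = 67724$ ($m = 214585 - 146861 = 67724$)
$D{\left(A,x \right)} = 1$
$S{\left(Q,B \right)} = B + Q$
$z{\left(f,K \right)} = -225 + K$ ($z{\left(f,K \right)} = -226 + \left(K + 1\right) = -226 + \left(1 + K\right) = -225 + K$)
$- \frac{407948}{m} + \frac{z{\left(-320,220 \right)}}{375683} = - \frac{407948}{67724} + \frac{-225 + 220}{375683} = \left(-407948\right) \frac{1}{67724} - \frac{5}{375683} = - \frac{101987}{16931} - \frac{5}{375683} = - \frac{38314866776}{6360688873}$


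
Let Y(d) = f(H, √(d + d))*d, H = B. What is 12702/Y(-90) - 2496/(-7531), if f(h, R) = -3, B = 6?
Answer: 16055447/338895 ≈ 47.376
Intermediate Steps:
H = 6
Y(d) = -3*d
12702/Y(-90) - 2496/(-7531) = 12702/((-3*(-90))) - 2496/(-7531) = 12702/270 - 2496*(-1/7531) = 12702*(1/270) + 2496/7531 = 2117/45 + 2496/7531 = 16055447/338895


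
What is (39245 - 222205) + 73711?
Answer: -109249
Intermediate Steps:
(39245 - 222205) + 73711 = -182960 + 73711 = -109249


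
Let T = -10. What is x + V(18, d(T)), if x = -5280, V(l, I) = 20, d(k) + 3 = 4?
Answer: -5260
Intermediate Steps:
d(k) = 1 (d(k) = -3 + 4 = 1)
x + V(18, d(T)) = -5280 + 20 = -5260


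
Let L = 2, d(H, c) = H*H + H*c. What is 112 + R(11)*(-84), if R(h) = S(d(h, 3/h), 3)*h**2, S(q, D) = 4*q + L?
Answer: -5061560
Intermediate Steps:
d(H, c) = H**2 + H*c
S(q, D) = 2 + 4*q (S(q, D) = 4*q + 2 = 2 + 4*q)
R(h) = h**2*(2 + 4*h*(h + 3/h)) (R(h) = (2 + 4*(h*(h + 3/h)))*h**2 = (2 + 4*h*(h + 3/h))*h**2 = h**2*(2 + 4*h*(h + 3/h)))
112 + R(11)*(-84) = 112 + (11**2*(14 + 4*11**2))*(-84) = 112 + (121*(14 + 4*121))*(-84) = 112 + (121*(14 + 484))*(-84) = 112 + (121*498)*(-84) = 112 + 60258*(-84) = 112 - 5061672 = -5061560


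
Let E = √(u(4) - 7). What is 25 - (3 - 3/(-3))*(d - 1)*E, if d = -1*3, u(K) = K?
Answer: 25 + 16*I*√3 ≈ 25.0 + 27.713*I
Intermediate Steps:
d = -3
E = I*√3 (E = √(4 - 7) = √(-3) = I*√3 ≈ 1.732*I)
25 - (3 - 3/(-3))*(d - 1)*E = 25 - (3 - 3/(-3))*(-3 - 1)*I*√3 = 25 - (3 - 3*(-⅓))*(-4)*I*√3 = 25 - (3 + 1)*(-4)*I*√3 = 25 - 4*(-4)*I*√3 = 25 - (-16)*I*√3 = 25 + 16*I*√3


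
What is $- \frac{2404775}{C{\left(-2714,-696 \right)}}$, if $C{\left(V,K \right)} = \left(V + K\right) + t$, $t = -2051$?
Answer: $\frac{55925}{127} \approx 440.35$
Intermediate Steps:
$C{\left(V,K \right)} = -2051 + K + V$ ($C{\left(V,K \right)} = \left(V + K\right) - 2051 = \left(K + V\right) - 2051 = -2051 + K + V$)
$- \frac{2404775}{C{\left(-2714,-696 \right)}} = - \frac{2404775}{-2051 - 696 - 2714} = - \frac{2404775}{-5461} = \left(-2404775\right) \left(- \frac{1}{5461}\right) = \frac{55925}{127}$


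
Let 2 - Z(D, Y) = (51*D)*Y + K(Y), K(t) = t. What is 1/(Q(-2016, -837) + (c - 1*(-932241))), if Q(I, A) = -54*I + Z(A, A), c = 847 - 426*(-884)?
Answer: -1/34309644 ≈ -2.9146e-8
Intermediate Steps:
c = 377431 (c = 847 + 376584 = 377431)
Z(D, Y) = 2 - Y - 51*D*Y (Z(D, Y) = 2 - ((51*D)*Y + Y) = 2 - (51*D*Y + Y) = 2 - (Y + 51*D*Y) = 2 + (-Y - 51*D*Y) = 2 - Y - 51*D*Y)
Q(I, A) = 2 - A - 54*I - 51*A**2 (Q(I, A) = -54*I + (2 - A - 51*A*A) = -54*I + (2 - A - 51*A**2) = 2 - A - 54*I - 51*A**2)
1/(Q(-2016, -837) + (c - 1*(-932241))) = 1/((2 - 1*(-837) - 54*(-2016) - 51*(-837)**2) + (377431 - 1*(-932241))) = 1/((2 + 837 + 108864 - 51*700569) + (377431 + 932241)) = 1/((2 + 837 + 108864 - 35729019) + 1309672) = 1/(-35619316 + 1309672) = 1/(-34309644) = -1/34309644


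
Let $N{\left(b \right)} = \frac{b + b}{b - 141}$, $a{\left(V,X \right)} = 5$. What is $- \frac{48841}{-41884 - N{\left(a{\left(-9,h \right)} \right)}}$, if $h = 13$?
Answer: $\frac{3321188}{2848107} \approx 1.1661$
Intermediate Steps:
$N{\left(b \right)} = \frac{2 b}{-141 + b}$
$- \frac{48841}{-41884 - N{\left(a{\left(-9,h \right)} \right)}} = - \frac{48841}{-41884 - 2 \cdot 5 \frac{1}{-141 + 5}} = - \frac{48841}{-41884 - 2 \cdot 5 \frac{1}{-136}} = - \frac{48841}{-41884 - 2 \cdot 5 \left(- \frac{1}{136}\right)} = - \frac{48841}{-41884 - - \frac{5}{68}} = - \frac{48841}{-41884 + \frac{5}{68}} = - \frac{48841}{- \frac{2848107}{68}} = \left(-48841\right) \left(- \frac{68}{2848107}\right) = \frac{3321188}{2848107}$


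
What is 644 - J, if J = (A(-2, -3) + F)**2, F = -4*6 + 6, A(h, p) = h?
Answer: 244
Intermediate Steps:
F = -18 (F = -24 + 6 = -18)
J = 400 (J = (-2 - 18)**2 = (-20)**2 = 400)
644 - J = 644 - 1*400 = 644 - 400 = 244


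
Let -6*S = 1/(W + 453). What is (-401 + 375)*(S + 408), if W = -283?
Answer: -5410067/510 ≈ -10608.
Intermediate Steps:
S = -1/1020 (S = -1/(6*(-283 + 453)) = -1/6/170 = -1/6*1/170 = -1/1020 ≈ -0.00098039)
(-401 + 375)*(S + 408) = (-401 + 375)*(-1/1020 + 408) = -26*416159/1020 = -5410067/510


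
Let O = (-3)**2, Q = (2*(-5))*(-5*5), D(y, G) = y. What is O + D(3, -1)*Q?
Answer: 759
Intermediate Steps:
Q = 250 (Q = -10*(-25) = 250)
O = 9
O + D(3, -1)*Q = 9 + 3*250 = 9 + 750 = 759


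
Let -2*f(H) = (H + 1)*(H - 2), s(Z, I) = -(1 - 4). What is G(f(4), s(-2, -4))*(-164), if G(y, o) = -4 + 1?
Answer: 492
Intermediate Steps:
s(Z, I) = 3 (s(Z, I) = -1*(-3) = 3)
f(H) = -(1 + H)*(-2 + H)/2 (f(H) = -(H + 1)*(H - 2)/2 = -(1 + H)*(-2 + H)/2)
G(y, o) = -3
G(f(4), s(-2, -4))*(-164) = -3*(-164) = 492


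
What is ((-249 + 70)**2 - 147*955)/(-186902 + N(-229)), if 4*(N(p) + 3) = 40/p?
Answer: 24810776/42801255 ≈ 0.57967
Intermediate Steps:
N(p) = -3 + 10/p (N(p) = -3 + (40/p)/4 = -3 + 10/p)
((-249 + 70)**2 - 147*955)/(-186902 + N(-229)) = ((-249 + 70)**2 - 147*955)/(-186902 + (-3 + 10/(-229))) = ((-179)**2 - 140385)/(-186902 + (-3 + 10*(-1/229))) = (32041 - 140385)/(-186902 + (-3 - 10/229)) = -108344/(-186902 - 697/229) = -108344/(-42801255/229) = -108344*(-229/42801255) = 24810776/42801255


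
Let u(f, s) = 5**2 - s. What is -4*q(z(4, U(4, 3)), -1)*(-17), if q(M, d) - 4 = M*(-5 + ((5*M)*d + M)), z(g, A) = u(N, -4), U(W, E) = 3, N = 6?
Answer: -238340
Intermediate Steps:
u(f, s) = 25 - s
z(g, A) = 29 (z(g, A) = 25 - 1*(-4) = 25 + 4 = 29)
q(M, d) = 4 + M*(-5 + M + 5*M*d) (q(M, d) = 4 + M*(-5 + ((5*M)*d + M)) = 4 + M*(-5 + (5*M*d + M)) = 4 + M*(-5 + (M + 5*M*d)) = 4 + M*(-5 + M + 5*M*d))
-4*q(z(4, U(4, 3)), -1)*(-17) = -4*(4 + 29**2 - 5*29 + 5*(-1)*29**2)*(-17) = -4*(4 + 841 - 145 + 5*(-1)*841)*(-17) = -4*(4 + 841 - 145 - 4205)*(-17) = -4*(-3505)*(-17) = 14020*(-17) = -238340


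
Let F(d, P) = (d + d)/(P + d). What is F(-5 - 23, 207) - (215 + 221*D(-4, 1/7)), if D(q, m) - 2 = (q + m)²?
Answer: -34603802/8771 ≈ -3945.3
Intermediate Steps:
F(d, P) = 2*d/(P + d) (F(d, P) = (2*d)/(P + d) = 2*d/(P + d))
D(q, m) = 2 + (m + q)² (D(q, m) = 2 + (q + m)² = 2 + (m + q)²)
F(-5 - 23, 207) - (215 + 221*D(-4, 1/7)) = 2*(-5 - 23)/(207 + (-5 - 23)) - (215 + 221*(2 + (1/7 - 4)²)) = 2*(-28)/(207 - 28) - (215 + 221*(2 + (⅐ - 4)²)) = 2*(-28)/179 - (215 + 221*(2 + (-27/7)²)) = 2*(-28)*(1/179) - (215 + 221*(2 + 729/49)) = -56/179 - (215 + 221*(827/49)) = -56/179 - (215 + 182767/49) = -56/179 - 1*193302/49 = -56/179 - 193302/49 = -34603802/8771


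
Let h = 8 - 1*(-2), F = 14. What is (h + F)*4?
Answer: 96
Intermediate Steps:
h = 10 (h = 8 + 2 = 10)
(h + F)*4 = (10 + 14)*4 = 24*4 = 96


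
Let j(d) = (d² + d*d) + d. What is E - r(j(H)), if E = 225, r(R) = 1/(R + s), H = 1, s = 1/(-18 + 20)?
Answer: 1573/7 ≈ 224.71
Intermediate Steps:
s = ½ (s = 1/2 = ½ ≈ 0.50000)
j(d) = d + 2*d² (j(d) = (d² + d²) + d = 2*d² + d = d + 2*d²)
r(R) = 1/(½ + R) (r(R) = 1/(R + ½) = 1/(½ + R))
E - r(j(H)) = 225 - 2/(1 + 2*(1*(1 + 2*1))) = 225 - 2/(1 + 2*(1*(1 + 2))) = 225 - 2/(1 + 2*(1*3)) = 225 - 2/(1 + 2*3) = 225 - 2/(1 + 6) = 225 - 2/7 = 1573/7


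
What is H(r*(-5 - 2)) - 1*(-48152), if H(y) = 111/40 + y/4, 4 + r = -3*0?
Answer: 1926471/40 ≈ 48162.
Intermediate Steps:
r = -4 (r = -4 - 3*0 = -4 + 0 = -4)
H(y) = 111/40 + y/4 (H(y) = 111*(1/40) + y*(¼) = 111/40 + y/4)
H(r*(-5 - 2)) - 1*(-48152) = (111/40 + (-4*(-5 - 2))/4) - 1*(-48152) = (111/40 + (-4*(-7))/4) + 48152 = (111/40 + (¼)*28) + 48152 = (111/40 + 7) + 48152 = 391/40 + 48152 = 1926471/40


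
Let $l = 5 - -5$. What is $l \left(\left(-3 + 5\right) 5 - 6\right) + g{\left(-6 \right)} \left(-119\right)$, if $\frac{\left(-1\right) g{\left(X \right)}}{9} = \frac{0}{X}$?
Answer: $40$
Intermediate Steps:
$g{\left(X \right)} = 0$ ($g{\left(X \right)} = - 9 \frac{0}{X} = \left(-9\right) 0 = 0$)
$l = 10$ ($l = 5 + 5 = 10$)
$l \left(\left(-3 + 5\right) 5 - 6\right) + g{\left(-6 \right)} \left(-119\right) = 10 \left(\left(-3 + 5\right) 5 - 6\right) + 0 \left(-119\right) = 10 \left(2 \cdot 5 - 6\right) + 0 = 10 \left(10 - 6\right) + 0 = 10 \cdot 4 + 0 = 40 + 0 = 40$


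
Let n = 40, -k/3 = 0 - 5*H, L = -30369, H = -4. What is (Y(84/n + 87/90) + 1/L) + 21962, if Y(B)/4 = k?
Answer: 659675417/30369 ≈ 21722.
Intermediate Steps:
k = -60 (k = -3*(0 - 5*(-4)) = -3*(0 + 20) = -3*20 = -60)
Y(B) = -240 (Y(B) = 4*(-60) = -240)
(Y(84/n + 87/90) + 1/L) + 21962 = (-240 + 1/(-30369)) + 21962 = (-240 - 1/30369) + 21962 = -7288561/30369 + 21962 = 659675417/30369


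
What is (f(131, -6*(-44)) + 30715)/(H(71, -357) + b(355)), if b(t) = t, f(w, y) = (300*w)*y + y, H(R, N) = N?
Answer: -10406179/2 ≈ -5.2031e+6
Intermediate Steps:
f(w, y) = y + 300*w*y (f(w, y) = 300*w*y + y = y + 300*w*y)
(f(131, -6*(-44)) + 30715)/(H(71, -357) + b(355)) = ((-6*(-44))*(1 + 300*131) + 30715)/(-357 + 355) = (264*(1 + 39300) + 30715)/(-2) = (264*39301 + 30715)*(-½) = (10375464 + 30715)*(-½) = 10406179*(-½) = -10406179/2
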